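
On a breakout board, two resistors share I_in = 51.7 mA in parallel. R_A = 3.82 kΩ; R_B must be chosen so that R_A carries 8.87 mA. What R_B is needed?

R_B ≈ 0.791 kΩ

In a two-way split, I_A/I_in = R_B/(R_A + R_B).
With f = 0.1716, R_B = R_A · f/(1−f) = 3.82 × 0.2071 = 0.7911 kΩ.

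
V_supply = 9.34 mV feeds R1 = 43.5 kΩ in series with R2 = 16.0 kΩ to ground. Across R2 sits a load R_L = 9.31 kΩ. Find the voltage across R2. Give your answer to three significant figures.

V_out ≈ 1.11 mV

First combine the lower leg with the load: R2 ‖ R_L = 5.885 kΩ.
Now apply the divider: V_out = 9.34 × 0.1192 = 1.113 mV.
(Unloaded it would be 2.51 mV; the load pulls it down.)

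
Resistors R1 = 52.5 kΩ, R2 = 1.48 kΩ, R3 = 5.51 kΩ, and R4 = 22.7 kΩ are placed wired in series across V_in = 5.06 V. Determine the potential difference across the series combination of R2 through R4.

ΣR = 52.5 + 1.48 + 5.51 + 22.7 = 82.19 kΩ.
R_{R2..R4} = 1.48 + 5.51 + 22.7 = 29.69 kΩ.
V = V_in · R/ΣR = 5.06 × 0.3612 = 1.828 V.

V ≈ 1.83 V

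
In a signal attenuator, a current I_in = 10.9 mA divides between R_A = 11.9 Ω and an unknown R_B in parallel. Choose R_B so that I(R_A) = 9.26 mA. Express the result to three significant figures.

R_B ≈ 67.2 Ω

In a two-way split, I_A/I_in = R_B/(R_A + R_B).
With f = 0.8495, R_B = R_A · f/(1−f) = 11.9 × 5.646 = 67.19 Ω.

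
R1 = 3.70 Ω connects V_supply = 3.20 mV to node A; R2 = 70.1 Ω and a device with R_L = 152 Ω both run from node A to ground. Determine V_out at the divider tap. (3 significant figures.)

V_out ≈ 2.97 mV

First combine the lower leg with the load: R2 ‖ R_L = 47.97 Ω.
Voltage divider with the loaded lower leg: V_out = 3.20 × 47.97/(3.70 + 47.97) = 3.20 × 0.9284 = 2.971 mV.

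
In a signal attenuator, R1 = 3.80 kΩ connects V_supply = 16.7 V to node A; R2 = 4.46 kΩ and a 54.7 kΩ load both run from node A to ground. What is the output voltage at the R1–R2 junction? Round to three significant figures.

V_out ≈ 8.69 V

First combine the lower leg with the load: R2 ‖ R_L = 4.124 kΩ.
Then V_out = V_supply · R2'/(R1 + R2') = 16.7 × 4.124/7.924 = 8.691 V.
(Unloaded it would be 9.02 V; the load pulls it down.)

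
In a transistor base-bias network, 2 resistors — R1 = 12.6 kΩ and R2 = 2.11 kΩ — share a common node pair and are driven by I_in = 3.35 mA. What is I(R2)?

I ≈ 2.87 mA

For two parallel branches, I_k = I_in · (other R)/(sum of R).
I(R2) = 3.35 × 12.6/(12.6 + 2.11) = 3.35 × 0.8566 = 2.869 mA.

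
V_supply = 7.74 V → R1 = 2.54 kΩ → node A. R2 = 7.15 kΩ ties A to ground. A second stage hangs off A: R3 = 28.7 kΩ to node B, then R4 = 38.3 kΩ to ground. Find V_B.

V_B ≈ 3.18 V

Node A sees R2 in parallel with the series input of stage 2, R3 + R4 = 67.00 kΩ.
R2 ‖ (R3+R4) = 6.461 kΩ.
So V_A = 7.74 × 0.7178 = 5.556 V.
Then the unloaded second divider: V_B = V_A × R4/(R3+R4) = 5.556 × 0.5716 = 3.176 V.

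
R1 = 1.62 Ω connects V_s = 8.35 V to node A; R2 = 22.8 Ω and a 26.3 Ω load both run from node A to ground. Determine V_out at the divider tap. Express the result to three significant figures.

The load sits in parallel with R2, giving an effective lower resistance R2' = R2·R_L/(R2+R_L) = 12.21 Ω.
Voltage divider with the loaded lower leg: V_out = 8.35 × 12.21/(1.62 + 12.21) = 8.35 × 0.8829 = 7.372 V.
(Unloaded it would be 7.80 V; the load pulls it down.)

V_out ≈ 7.37 V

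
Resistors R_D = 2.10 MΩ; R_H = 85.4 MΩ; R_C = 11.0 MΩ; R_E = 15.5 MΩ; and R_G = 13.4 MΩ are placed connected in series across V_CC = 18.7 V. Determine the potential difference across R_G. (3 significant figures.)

V ≈ 1.97 V

ΣR = 2.10 + 85.4 + 11.0 + 15.5 + 13.4 = 127.4 MΩ.
Voltage divider: V = V_CC · (13.40 / 127.4) = 18.7 × 0.1052 = 1.967 V.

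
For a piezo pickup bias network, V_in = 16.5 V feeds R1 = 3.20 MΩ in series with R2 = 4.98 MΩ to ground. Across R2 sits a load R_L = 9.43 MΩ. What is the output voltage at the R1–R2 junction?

First combine the lower leg with the load: R2 ‖ R_L = 3.259 MΩ.
Then V_out = V_in · R2'/(R1 + R2') = 16.5 × 3.259/6.459 = 8.325 V.

V_out ≈ 8.33 V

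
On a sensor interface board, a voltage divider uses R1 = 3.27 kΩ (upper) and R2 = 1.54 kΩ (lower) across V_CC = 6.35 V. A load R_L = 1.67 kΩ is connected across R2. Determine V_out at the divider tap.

The load sits in parallel with R2, giving an effective lower resistance R2' = R2·R_L/(R2+R_L) = 0.8012 kΩ.
Then V_out = V_CC · R2'/(R1 + R2') = 6.35 × 0.8012/4.071 = 1.250 V.

V_out ≈ 1.25 V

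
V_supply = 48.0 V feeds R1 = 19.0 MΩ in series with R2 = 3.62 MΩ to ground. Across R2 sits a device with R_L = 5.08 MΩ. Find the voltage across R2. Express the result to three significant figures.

The load sits in parallel with R2, giving an effective lower resistance R2' = R2·R_L/(R2+R_L) = 2.114 MΩ.
Then V_out = V_supply · R2'/(R1 + R2') = 48.0 × 2.114/21.11 = 4.805 V.
(Unloaded it would be 7.68 V; the load pulls it down.)

V_out ≈ 4.81 V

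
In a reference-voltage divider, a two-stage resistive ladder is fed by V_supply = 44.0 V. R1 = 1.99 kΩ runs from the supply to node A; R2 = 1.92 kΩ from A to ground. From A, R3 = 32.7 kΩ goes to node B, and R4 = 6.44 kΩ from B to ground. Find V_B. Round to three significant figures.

Node A sees R2 in parallel with the series input of stage 2, R3 + R4 = 39.14 kΩ.
R2 ‖ (R3+R4) = 1.830 kΩ.
V_A = 44.0 × 1.830/(1.99 + 1.830) = 21.08 V.
V_B = V_A × 0.1645 = 3.468 V.

V_B ≈ 3.47 V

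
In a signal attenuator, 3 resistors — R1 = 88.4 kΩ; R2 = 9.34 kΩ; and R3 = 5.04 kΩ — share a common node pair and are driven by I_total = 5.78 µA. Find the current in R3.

ΣG = 1/88.4 + 1/9.34 + 1/5.04 = 0.3168.
R3 takes the fraction G_k/ΣG = 0.1984/0.3168 = 0.6263, so I = 5.78 × 0.6263 = 3.620 µA.

I ≈ 3.62 µA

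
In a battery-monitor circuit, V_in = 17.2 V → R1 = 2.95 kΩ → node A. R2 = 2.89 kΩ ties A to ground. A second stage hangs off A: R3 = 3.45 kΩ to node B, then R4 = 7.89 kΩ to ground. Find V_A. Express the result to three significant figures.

V_A ≈ 7.54 V

Node A sees R2 in parallel with the series input of stage 2, R3 + R4 = 11.34 kΩ.
R2 ‖ (R3+R4) = 2.303 kΩ.
First divider: V_A = V_in · 2.303/(2.95 + 2.303) = 7.541 V.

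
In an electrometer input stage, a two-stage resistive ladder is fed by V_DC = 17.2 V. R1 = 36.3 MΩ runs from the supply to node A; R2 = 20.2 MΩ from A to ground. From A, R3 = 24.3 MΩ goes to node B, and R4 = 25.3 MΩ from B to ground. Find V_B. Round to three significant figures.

V_B ≈ 2.49 V

The second stage (R3 + R4 = 49.60 MΩ) loads node A in parallel with R2.
Effective lower resistance at A: R2 ‖ 49.60 = 14.35 MΩ.
So V_A = 17.2 × 0.2834 = 4.874 V.
Then the unloaded second divider: V_B = V_A × R4/(R3+R4) = 4.874 × 0.5101 = 2.486 V.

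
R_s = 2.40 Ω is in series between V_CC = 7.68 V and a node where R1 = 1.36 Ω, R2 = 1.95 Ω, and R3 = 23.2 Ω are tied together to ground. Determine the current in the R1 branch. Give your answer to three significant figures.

I ≈ 1.38 A

Combine the parallel branches: R_p = (1/1.36 + 1/1.95 + 1/23.2)⁻¹ = 0.7745 Ω.
V_A = 7.68 × 0.7745/3.174 = 1.874 V.
Branch current I = V_A/R1 = 1.874/1.36 = 1.378 A.
(Check via current divider: I_total = 2.419 A; share G_k/ΣG = 0.5695 → same result.)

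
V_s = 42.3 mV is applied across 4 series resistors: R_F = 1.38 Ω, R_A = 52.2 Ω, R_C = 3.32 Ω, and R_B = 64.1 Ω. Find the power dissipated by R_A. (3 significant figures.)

P ≈ 6.38 µW

ΣR = 121.0 Ω → I = 42.3/121.0 = 0.3496 mA.
P = I²R = 0.1222 × 52.2 = 6.379 µW.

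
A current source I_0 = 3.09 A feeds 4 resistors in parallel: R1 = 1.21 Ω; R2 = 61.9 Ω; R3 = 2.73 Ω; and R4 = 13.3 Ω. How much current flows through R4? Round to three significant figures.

I ≈ 0.181 A

Conductances: ΣG = 1/1.21 + 1/61.9 + 1/2.73 + 1/13.3 = 1.284 (1/Ω).
By the current-divider rule, I = I_0 · G_k/ΣG = 3.09 × 0.05855 = 0.1809 A.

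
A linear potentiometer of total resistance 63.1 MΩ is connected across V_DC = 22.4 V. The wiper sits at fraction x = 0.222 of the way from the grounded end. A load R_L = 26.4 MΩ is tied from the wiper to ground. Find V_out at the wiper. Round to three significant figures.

Split the track: R_lower = x·R_p = 14.01 MΩ, R_upper = (1−x)·R_p = 49.09 MΩ.
R_L loads the lower segment: effective lower R = 9.152 MΩ.
V_out = 22.4 × 9.152/(49.09 + 9.152) = 3.520 V.
(Unloaded: V_out = x·V_DC = 4.97 V.)

V_out ≈ 3.52 V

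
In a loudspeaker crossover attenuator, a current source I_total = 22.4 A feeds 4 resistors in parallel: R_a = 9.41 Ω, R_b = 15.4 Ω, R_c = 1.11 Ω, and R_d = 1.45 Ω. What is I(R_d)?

I ≈ 8.77 A

Total conductance ΣG = 1/9.41 + 1/15.4 + 1/1.11 + 1/1.45 = 1.762 (units of 1/Ω).
Current divider: I(R_d) = I_total · G_k/ΣG = 22.4 × (0.6897/1.762) = 22.4 × 0.3915 = 8.769 A.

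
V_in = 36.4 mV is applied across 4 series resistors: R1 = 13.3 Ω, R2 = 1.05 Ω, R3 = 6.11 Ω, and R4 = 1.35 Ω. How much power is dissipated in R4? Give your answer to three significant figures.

P ≈ 3.76 µW

The common current is I = 36.4/21.81 = 1.669 mA.
P = I²R = 2.785 × 1.35 = 3.760 µW.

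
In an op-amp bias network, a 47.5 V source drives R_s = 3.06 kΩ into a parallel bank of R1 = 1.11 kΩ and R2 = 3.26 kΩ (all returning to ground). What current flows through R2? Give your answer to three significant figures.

I ≈ 3.10 mA

Parallel bank: R_p = 1/(1/1.11 + 1/3.26) = 0.8281 kΩ.
V_A by voltage divider: V_A = 47.5 × 0.8281/(3.06 + 0.8281) = 10.12 V.
I(R2) = V_A / R2 = 10.12/3.26 = 3.103 mA.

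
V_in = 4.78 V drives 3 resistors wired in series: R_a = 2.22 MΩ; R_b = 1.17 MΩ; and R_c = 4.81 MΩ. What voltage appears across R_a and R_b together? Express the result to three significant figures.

V ≈ 1.98 V

ΣR = 2.22 + 1.17 + 4.81 = 8.200 MΩ.
R_{R_a..R_b} = 2.22 + 1.17 = 3.390 MΩ.
By the voltage-divider rule, V = 4.78 × 3.390/8.200 = 1.976 V.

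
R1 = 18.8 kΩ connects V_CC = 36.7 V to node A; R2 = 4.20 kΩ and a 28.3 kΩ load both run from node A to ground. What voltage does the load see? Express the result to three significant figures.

V_out ≈ 5.98 V

R2 ‖ R_L = (4.20 × 28.3)/(4.20 + 28.3) = 3.657 kΩ.
Then V_out = V_CC · R2'/(R1 + R2') = 36.7 × 3.657/22.46 = 5.977 V.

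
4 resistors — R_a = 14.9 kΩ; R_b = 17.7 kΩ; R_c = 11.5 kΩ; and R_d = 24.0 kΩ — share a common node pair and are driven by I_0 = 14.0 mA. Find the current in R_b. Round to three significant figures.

ΣG = 1/14.9 + 1/17.7 + 1/11.5 + 1/24.0 = 0.2522.
R_b takes the fraction G_k/ΣG = 0.05650/0.2522 = 0.2240, so I = 14.0 × 0.2240 = 3.136 mA.

I ≈ 3.14 mA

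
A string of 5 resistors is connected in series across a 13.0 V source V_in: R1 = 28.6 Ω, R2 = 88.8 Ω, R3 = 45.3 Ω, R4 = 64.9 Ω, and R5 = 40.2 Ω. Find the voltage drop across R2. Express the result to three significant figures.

Total series resistance ΣR = 28.6 + 88.8 + 45.3 + 64.9 + 40.2 = 267.8 Ω.
By the voltage-divider rule, V = 13.0 × 88.80/267.8 = 4.311 V.

V ≈ 4.31 V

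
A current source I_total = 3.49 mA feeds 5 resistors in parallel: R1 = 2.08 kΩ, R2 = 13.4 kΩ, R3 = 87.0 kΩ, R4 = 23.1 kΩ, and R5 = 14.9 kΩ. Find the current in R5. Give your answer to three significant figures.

Total conductance ΣG = 1/2.08 + 1/13.4 + 1/87.0 + 1/23.1 + 1/14.9 = 0.6773 (units of 1/kΩ).
By the current-divider rule, I = I_total · G_k/ΣG = 3.49 × 0.09909 = 0.3458 mA.

I ≈ 0.346 mA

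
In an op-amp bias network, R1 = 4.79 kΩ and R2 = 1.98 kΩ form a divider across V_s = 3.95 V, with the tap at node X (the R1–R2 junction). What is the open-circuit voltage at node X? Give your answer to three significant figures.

With X open, the divider is unloaded: V_th = 3.95 × 1.98/6.770 = 1.155 V.

V_th ≈ 1.16 V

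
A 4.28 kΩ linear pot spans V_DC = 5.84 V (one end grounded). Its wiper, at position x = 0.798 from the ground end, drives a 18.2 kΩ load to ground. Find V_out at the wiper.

V_out ≈ 4.49 V

Split the track: R_lower = x·R_p = 3.415 kΩ, R_upper = (1−x)·R_p = 0.8646 kΩ.
R_L loads the lower segment: effective lower R = 2.876 kΩ.
Loaded-divider output: V_out = 5.84 × 0.7689 = 4.490 V.
(Unloaded: V_out = x·V_DC = 4.66 V.)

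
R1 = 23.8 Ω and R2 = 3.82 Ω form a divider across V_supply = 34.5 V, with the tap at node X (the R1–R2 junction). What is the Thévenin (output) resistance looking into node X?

R_th ≈ 3.29 Ω

Zeroing V_supply shorts the top of R1 to ground, so R_th = R1 ‖ R2 = 3.292 Ω.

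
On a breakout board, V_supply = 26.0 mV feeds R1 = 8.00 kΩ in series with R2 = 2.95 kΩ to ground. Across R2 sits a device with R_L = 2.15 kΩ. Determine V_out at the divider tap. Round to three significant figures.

R2 ‖ R_L = (2.95 × 2.15)/(2.95 + 2.15) = 1.244 kΩ.
Then V_out = V_supply · R2'/(R1 + R2') = 26.0 × 1.244/9.244 = 3.498 mV.

V_out ≈ 3.50 mV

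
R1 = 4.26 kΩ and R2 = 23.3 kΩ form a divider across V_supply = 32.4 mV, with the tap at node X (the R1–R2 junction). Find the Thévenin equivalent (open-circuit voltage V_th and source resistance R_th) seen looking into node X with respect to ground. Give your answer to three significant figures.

Open-circuit (no load on X): V_th = V_supply · R2/(R1 + R2) = 32.4 × 23.3/(4.260 + 23.3) = 27.39 mV.
Zeroing V_supply shorts the top of R1 to ground, so R_th = R1 ‖ R2 = 3.602 kΩ.

V_th ≈ 27.4 mV, R_th ≈ 3.60 kΩ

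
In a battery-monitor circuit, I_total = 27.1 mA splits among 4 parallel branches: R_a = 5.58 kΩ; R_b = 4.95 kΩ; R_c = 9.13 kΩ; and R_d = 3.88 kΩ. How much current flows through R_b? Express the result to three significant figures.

I ≈ 7.31 mA

Conductances: ΣG = 1/5.58 + 1/4.95 + 1/9.13 + 1/3.88 = 0.7485 (1/kΩ).
R_b takes the fraction G_k/ΣG = 0.2020/0.7485 = 0.2699, so I = 27.1 × 0.2699 = 7.314 mA.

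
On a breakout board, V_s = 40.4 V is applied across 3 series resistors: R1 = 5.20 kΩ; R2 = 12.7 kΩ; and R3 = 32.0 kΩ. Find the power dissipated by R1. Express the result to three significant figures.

P ≈ 3.41 mW

Series current I = V_s/ΣR = 40.4/49.90 = 0.8096 mA.
P = I²R = 0.6555 × 5.20 = 3.409 mW.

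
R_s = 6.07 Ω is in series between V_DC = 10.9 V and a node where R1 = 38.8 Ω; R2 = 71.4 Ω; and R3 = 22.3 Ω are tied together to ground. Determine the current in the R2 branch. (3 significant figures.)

Equivalent of the parallel group: R_p = 11.82 Ω.
V_A = 10.9 × 11.82/17.89 = 7.201 V.
I(R2) = V_A / R2 = 7.201/71.4 = 0.1009 A.

I ≈ 0.101 A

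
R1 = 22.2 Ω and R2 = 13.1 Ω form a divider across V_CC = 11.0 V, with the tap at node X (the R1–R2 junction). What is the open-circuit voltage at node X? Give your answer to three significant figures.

Open-circuit (no load on X): V_th = V_CC · R2/(R1 + R2) = 11.0 × 13.1/(22.20 + 13.1) = 4.082 V.

V_th ≈ 4.08 V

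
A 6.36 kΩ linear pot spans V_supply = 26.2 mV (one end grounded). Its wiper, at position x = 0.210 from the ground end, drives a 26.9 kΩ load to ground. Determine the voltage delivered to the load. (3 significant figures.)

The pot divides into 5.024 kΩ above the wiper and 1.336 kΩ below.
R_L loads the lower segment: effective lower R = 1.272 kΩ.
Loaded-divider output: V_out = 26.2 × 0.2021 = 5.294 mV.
(Unloaded: V_out = x·V_supply = 5.50 mV.)

V_out ≈ 5.29 mV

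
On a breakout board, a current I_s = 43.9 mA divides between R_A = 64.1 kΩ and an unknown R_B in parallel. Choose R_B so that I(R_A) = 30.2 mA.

R_B ≈ 141 kΩ

Two-branch current divider: I_A = I_s · R_B/(R_A + R_B).
With f = 0.6879, R_B = R_A · f/(1−f) = 64.1 × 2.204 = 141.3 kΩ.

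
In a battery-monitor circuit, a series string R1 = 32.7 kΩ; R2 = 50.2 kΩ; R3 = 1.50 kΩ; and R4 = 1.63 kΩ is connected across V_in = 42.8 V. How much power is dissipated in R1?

ΣR = 86.03 kΩ → I = 42.8/86.03 = 0.4975 mA.
V(R1) = I·R = 16.27 V; P = V·I = 16.27 × 0.4975 = 8.093 mW.

P ≈ 8.09 mW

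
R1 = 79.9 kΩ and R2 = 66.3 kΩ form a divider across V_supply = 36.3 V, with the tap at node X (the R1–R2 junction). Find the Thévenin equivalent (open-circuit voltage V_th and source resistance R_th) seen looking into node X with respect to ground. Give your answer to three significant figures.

V_th ≈ 16.5 V, R_th ≈ 36.2 kΩ

V_th is the unloaded tap voltage: V_supply · R2/(R1+R2) = 36.3 × 0.4535 = 16.46 V.
Zeroing V_supply shorts the top of R1 to ground, so R_th = R1 ‖ R2 = 36.23 kΩ.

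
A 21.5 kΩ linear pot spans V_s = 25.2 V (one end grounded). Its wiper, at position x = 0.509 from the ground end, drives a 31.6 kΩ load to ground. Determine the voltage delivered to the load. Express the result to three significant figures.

V_out ≈ 11.0 V

The pot divides into 10.56 kΩ above the wiper and 10.94 kΩ below.
(x·R_p) ‖ R_L = 8.128 kΩ.
Loaded-divider output: V_out = 25.2 × 0.4350 = 10.96 V.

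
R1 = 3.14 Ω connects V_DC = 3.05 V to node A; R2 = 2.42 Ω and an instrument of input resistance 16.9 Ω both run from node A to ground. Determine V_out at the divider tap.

R2 ‖ R_L = (2.42 × 16.9)/(2.42 + 16.9) = 2.117 Ω.
Then V_out = V_DC · R2'/(R1 + R2') = 3.05 × 2.117/5.257 = 1.228 V.
(Unloaded it would be 1.33 V; the load pulls it down.)

V_out ≈ 1.23 V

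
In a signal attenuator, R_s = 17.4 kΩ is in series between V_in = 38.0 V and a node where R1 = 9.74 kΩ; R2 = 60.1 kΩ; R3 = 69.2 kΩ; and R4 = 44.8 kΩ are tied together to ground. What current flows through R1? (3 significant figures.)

Combine the parallel branches: R_p = (1/9.74 + 1/60.1 + 1/69.2 + 1/44.8)⁻¹ = 6.407 kΩ.
V_A = 38.0 × 6.407/23.81 = 10.23 V.
I(R1) = V_A / R1 = 10.23/9.74 = 1.050 mA.

I ≈ 1.05 mA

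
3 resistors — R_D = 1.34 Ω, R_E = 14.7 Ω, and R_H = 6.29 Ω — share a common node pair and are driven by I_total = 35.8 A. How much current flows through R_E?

I ≈ 2.50 A

Total conductance ΣG = 1/1.34 + 1/14.7 + 1/6.29 = 0.9733 (units of 1/Ω).
Current divider: I(R_E) = I_total · G_k/ΣG = 35.8 × (0.06803/0.9733) = 35.8 × 0.06989 = 2.502 A.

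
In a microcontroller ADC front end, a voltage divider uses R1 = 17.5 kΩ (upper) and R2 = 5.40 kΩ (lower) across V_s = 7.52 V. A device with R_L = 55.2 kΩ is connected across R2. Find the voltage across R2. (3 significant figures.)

R2 ‖ R_L = (5.40 × 55.2)/(5.40 + 55.2) = 4.919 kΩ.
Now apply the divider: V_out = 7.52 × 0.2194 = 1.650 V.

V_out ≈ 1.65 V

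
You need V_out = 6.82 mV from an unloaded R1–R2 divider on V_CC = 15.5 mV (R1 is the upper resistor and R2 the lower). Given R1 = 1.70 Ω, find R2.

V_out/V_CC = R2/(R1+R2) = 0.4400.
So R2 = R1 · V_out/(V_CC − V_out) = 1.70 × 6.82/(15.5 − 6.82) = 1.70 × 0.7857 = 1.336 Ω.

R2 ≈ 1.34 Ω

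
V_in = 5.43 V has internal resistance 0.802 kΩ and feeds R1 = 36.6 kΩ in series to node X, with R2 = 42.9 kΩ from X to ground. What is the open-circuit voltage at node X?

R1' = 0.802 + 36.6 = 37.40 kΩ (source resistance + R1).
With X open, the divider is unloaded: V_th = 5.43 × 42.9/80.30 = 2.901 V.

V_th ≈ 2.90 V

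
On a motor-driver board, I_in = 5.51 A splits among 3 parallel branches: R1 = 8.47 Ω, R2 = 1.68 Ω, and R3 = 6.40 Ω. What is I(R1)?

ΣG = 1/8.47 + 1/1.68 + 1/6.40 = 0.8696.
By the current-divider rule, I = I_in · G_k/ΣG = 5.51 × 0.1358 = 0.7481 A.

I ≈ 0.748 A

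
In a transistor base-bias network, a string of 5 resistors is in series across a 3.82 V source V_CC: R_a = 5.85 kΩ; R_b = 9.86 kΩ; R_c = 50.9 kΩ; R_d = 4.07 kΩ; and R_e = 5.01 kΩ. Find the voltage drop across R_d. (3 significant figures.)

Total series resistance ΣR = 5.85 + 9.86 + 50.9 + 4.07 + 5.01 = 75.69 kΩ.
Voltage divider: V = V_CC · (4.070 / 75.69) = 3.82 × 0.05377 = 0.2054 V.

V ≈ 0.205 V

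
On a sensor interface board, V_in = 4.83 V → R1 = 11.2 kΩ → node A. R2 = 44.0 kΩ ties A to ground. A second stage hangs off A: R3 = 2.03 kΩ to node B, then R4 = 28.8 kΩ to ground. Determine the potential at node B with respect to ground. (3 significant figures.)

Node A sees R2 in parallel with the series input of stage 2, R3 + R4 = 30.83 kΩ.
Effective lower resistance at A: R2 ‖ 30.83 = 18.13 kΩ.
V_A = 4.83 × 18.13/(11.2 + 18.13) = 2.985 V.
Then the unloaded second divider: V_B = V_A × R4/(R3+R4) = 2.985 × 0.9342 = 2.789 V.

V_B ≈ 2.79 V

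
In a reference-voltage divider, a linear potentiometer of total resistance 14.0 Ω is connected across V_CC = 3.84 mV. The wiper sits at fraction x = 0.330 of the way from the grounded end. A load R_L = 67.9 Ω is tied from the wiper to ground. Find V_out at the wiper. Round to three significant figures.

The pot divides into 9.380 Ω above the wiper and 4.620 Ω below.
Lower segment in parallel with the load: 4.620 ‖ 67.9 = 4.326 Ω.
Then V_out = V_CC · 4.326/(9.380 + 4.326) = 1.212 mV.

V_out ≈ 1.21 mV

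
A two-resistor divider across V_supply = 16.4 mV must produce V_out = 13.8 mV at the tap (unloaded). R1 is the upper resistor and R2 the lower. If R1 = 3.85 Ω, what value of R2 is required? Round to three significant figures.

The divider ratio is R2/(R1+R2) = 13.8/16.4 = 0.8415.
So R2 = R1 · V_out/(V_supply − V_out) = 3.85 × 13.8/(16.4 − 13.8) = 3.85 × 5.308 = 20.43 Ω.

R2 ≈ 20.4 Ω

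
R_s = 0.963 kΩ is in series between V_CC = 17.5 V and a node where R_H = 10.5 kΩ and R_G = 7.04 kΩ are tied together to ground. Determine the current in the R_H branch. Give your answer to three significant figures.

I ≈ 1.36 mA

Parallel bank: R_p = 1/(1/10.5 + 1/7.04) = 4.214 kΩ.
V_A = 17.5 × 4.214/5.177 = 14.24 V.
I(R_H) = V_A / R_H = 14.24/10.5 = 1.357 mA.
(Check via current divider: I_total = 3.380 mA; share G_k/ΣG = 0.4014 → same result.)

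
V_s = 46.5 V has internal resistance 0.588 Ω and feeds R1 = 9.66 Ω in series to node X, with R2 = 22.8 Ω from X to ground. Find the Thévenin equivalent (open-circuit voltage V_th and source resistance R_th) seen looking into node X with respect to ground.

V_th ≈ 32.1 V, R_th ≈ 7.07 Ω

R1' = 0.588 + 9.66 = 10.25 Ω (source resistance + R1).
V_th is the unloaded tap voltage: V_s · R2/(R1'+R2) = 46.5 × 0.6899 = 32.08 V.
Zeroing V_s shorts the top of R1' to ground, so R_th = R1' ‖ R2 = 7.070 Ω.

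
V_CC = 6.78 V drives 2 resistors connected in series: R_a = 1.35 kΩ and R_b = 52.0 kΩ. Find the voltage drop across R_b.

V ≈ 6.61 V

Total series resistance ΣR = 1.35 + 52.0 = 53.35 kΩ.
Voltage divider: V = V_CC · (52.00 / 53.35) = 6.78 × 0.9747 = 6.608 V.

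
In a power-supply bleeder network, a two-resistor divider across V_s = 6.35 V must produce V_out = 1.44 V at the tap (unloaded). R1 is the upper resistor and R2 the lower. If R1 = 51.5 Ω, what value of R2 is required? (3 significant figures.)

V_out/V_s = R2/(R1+R2) = 0.2268.
So R2 = R1 · V_out/(V_s − V_out) = 51.5 × 1.44/(6.35 − 1.44) = 51.5 × 0.2933 = 15.10 Ω.

R2 ≈ 15.1 Ω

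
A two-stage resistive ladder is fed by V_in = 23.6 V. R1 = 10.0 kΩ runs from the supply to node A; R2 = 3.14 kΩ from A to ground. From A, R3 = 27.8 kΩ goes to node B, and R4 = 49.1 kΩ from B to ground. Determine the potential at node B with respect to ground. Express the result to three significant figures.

Node A sees R2 in parallel with the series input of stage 2, R3 + R4 = 76.90 kΩ.
R2 ‖ (R3+R4) = 3.017 kΩ.
So V_A = 23.6 × 0.2318 = 5.470 V.
Stage 2 is unloaded, so V_B = V_A · R4/(R3+R4) = 5.470 × 49.1/76.90 = 3.492 V.

V_B ≈ 3.49 V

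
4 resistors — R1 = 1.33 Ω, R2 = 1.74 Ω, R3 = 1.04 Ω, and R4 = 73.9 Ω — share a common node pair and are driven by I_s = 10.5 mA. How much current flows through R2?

Conductances: ΣG = 1/1.33 + 1/1.74 + 1/1.04 + 1/73.9 = 2.302 (1/Ω).
By the current-divider rule, I = I_s · G_k/ΣG = 10.5 × 0.2497 = 2.622 mA.

I ≈ 2.62 mA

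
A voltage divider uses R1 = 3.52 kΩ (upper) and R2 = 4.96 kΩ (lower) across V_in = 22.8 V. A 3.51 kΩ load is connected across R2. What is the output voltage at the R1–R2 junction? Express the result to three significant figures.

R2 ‖ R_L = (4.96 × 3.51)/(4.96 + 3.51) = 2.055 kΩ.
Then V_out = V_in · R2'/(R1 + R2') = 22.8 × 2.055/5.575 = 8.405 V.
(Unloaded it would be 13.3 V; the load pulls it down.)

V_out ≈ 8.41 V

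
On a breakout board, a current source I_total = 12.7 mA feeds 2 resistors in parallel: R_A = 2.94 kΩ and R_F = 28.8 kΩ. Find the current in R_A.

I ≈ 11.5 mA

For two parallel branches, I_k = I_total · (other R)/(sum of R).
I(R_A) = 12.7 × 28.8/(2.94 + 28.8) = 12.7 × 0.9074 = 11.52 mA.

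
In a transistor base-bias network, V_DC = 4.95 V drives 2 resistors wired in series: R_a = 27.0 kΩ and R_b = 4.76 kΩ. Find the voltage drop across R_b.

Series total: ΣR = 27.0 + 4.76 = 31.76 kΩ.
Voltage divider: V = V_DC · (4.760 / 31.76) = 4.95 × 0.1499 = 0.7419 V.

V ≈ 0.742 V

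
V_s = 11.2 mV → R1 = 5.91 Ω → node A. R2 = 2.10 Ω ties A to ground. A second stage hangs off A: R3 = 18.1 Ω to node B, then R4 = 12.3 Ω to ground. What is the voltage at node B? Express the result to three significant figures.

The second stage (R3 + R4 = 30.40 Ω) loads node A in parallel with R2.
Effective lower resistance at A: R2 ‖ 30.40 = 1.964 Ω.
So V_A = 11.2 × 0.2495 = 2.794 mV.
V_B = V_A × 0.4046 = 1.130 mV.

V_B ≈ 1.13 mV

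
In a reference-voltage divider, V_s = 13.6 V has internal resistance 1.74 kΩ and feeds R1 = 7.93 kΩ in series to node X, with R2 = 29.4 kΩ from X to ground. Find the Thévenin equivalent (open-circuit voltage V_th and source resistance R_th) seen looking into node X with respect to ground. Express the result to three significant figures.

R1' = 1.74 + 7.93 = 9.670 kΩ (source resistance + R1).
With X open, the divider is unloaded: V_th = 13.6 × 29.4/39.07 = 10.23 V.
With V_s suppressed (replaced by a short), R_th = R1' ‖ R2 = (9.670 × 29.4)/(9.670 + 29.4) = 7.277 kΩ.

V_th ≈ 10.2 V, R_th ≈ 7.28 kΩ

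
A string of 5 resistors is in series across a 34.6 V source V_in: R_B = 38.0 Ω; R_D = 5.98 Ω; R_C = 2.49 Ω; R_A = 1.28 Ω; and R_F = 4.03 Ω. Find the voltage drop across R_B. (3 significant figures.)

Total series resistance ΣR = 38.0 + 5.98 + 2.49 + 1.28 + 4.03 = 51.78 Ω.
Voltage divider: V = V_in · (38.00 / 51.78) = 34.6 × 0.7339 = 25.39 V.

V ≈ 25.4 V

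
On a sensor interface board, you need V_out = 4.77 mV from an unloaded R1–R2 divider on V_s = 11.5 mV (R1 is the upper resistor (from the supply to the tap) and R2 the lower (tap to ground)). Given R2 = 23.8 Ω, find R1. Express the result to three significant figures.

The divider ratio is R2/(R1+R2) = 4.77/11.5 = 0.4148.
Rearranging, R1 = R2·(1−k)/k = 23.8 × 1.411 = 33.58 Ω.

R1 ≈ 33.6 Ω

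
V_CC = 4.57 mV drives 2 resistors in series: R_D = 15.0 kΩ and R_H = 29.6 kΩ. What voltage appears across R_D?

Series total: ΣR = 15.0 + 29.6 = 44.60 kΩ.
V = V_CC · R/ΣR = 4.57 × 0.3363 = 1.537 mV.

V ≈ 1.54 mV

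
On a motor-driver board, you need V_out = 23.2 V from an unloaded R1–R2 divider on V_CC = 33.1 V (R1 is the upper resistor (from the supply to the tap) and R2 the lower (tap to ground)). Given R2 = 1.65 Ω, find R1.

R1 ≈ 0.704 Ω

V_out/V_CC = R2/(R1+R2) = 0.7009.
Rearranging, R1 = R2·(1−k)/k = 1.65 × 0.4267 = 0.7041 Ω.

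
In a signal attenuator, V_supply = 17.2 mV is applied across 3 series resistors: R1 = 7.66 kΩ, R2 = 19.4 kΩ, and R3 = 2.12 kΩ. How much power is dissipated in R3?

The common current is I = 17.2/29.18 = 0.5894 µA.
V(R3) = I·R = 1.250 mV; P = V·I = 1.250 × 0.5894 = 0.7366 nW.

P ≈ 0.737 nW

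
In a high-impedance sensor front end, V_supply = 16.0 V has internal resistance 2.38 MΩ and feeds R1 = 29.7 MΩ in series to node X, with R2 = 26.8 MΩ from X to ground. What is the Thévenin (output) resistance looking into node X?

R_th ≈ 14.6 MΩ

R1' = 2.38 + 29.7 = 32.08 MΩ (source resistance + R1).
Looking into X with the source shorted: R_th = R1'·R2/(R1'+R2) = 32.08 × 26.8/58.88 = 14.60 MΩ.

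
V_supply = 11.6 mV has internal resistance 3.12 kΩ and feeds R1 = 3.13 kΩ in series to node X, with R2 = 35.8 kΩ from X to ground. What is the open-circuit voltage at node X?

R1' = 3.12 + 3.13 = 6.250 kΩ (source resistance + R1).
With X open, the divider is unloaded: V_th = 11.6 × 35.8/42.05 = 9.876 mV.

V_th ≈ 9.88 mV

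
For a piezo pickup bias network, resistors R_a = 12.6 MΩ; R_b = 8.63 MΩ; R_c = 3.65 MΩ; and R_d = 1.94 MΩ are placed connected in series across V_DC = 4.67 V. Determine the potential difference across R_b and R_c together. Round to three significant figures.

ΣR = 12.6 + 8.63 + 3.65 + 1.94 = 26.82 MΩ.
R_{R_b..R_c} = 8.63 + 3.65 = 12.28 MΩ.
V = V_DC · R/ΣR = 4.67 × 0.4579 = 2.138 V.

V ≈ 2.14 V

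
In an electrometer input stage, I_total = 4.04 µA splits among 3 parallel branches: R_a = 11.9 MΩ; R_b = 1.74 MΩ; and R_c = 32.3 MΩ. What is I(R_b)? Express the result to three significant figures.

Total conductance ΣG = 1/11.9 + 1/1.74 + 1/32.3 = 0.6897 (units of 1/MΩ).
R_b takes the fraction G_k/ΣG = 0.5747/0.6897 = 0.8333, so I = 4.04 × 0.8333 = 3.366 µA.

I ≈ 3.37 µA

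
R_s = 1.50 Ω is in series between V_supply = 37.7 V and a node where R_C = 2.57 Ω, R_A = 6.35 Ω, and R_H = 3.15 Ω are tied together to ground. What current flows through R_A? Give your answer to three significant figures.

I ≈ 2.59 A

Equivalent of the parallel group: R_p = 1.157 Ω.
V_A = 37.7 × 1.157/2.657 = 16.42 V.
I(R_A) = V_A / R_A = 16.42/6.35 = 2.586 A.
(Equivalently: I_total = 14.19 A, then current-divider fraction G_k/ΣG = 0.1823.)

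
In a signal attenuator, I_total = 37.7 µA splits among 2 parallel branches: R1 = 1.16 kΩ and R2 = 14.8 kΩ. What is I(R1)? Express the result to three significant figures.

For two parallel branches, I_k = I_total · (other R)/(sum of R).
I(R1) = 37.7 × 14.8/(1.16 + 14.8) = 37.7 × 0.9273 = 34.96 µA.

I ≈ 35.0 µA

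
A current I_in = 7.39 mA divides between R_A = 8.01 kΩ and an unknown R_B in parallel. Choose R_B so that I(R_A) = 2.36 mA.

R_B ≈ 3.76 kΩ

Two-branch current divider: I_A = I_in · R_B/(R_A + R_B).
With f = 0.3194, R_B = R_A · f/(1−f) = 8.01 × 0.4692 = 3.758 kΩ.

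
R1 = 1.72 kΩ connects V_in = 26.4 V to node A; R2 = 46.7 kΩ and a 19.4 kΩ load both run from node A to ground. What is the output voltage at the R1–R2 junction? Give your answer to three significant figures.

V_out ≈ 23.5 V

First combine the lower leg with the load: R2 ‖ R_L = 13.71 kΩ.
Voltage divider with the loaded lower leg: V_out = 26.4 × 13.71/(1.72 + 13.71) = 26.4 × 0.8885 = 23.46 V.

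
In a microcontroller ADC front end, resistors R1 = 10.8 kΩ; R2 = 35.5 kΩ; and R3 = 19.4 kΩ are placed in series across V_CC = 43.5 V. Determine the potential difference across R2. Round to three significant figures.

ΣR = 10.8 + 35.5 + 19.4 = 65.70 kΩ.
Voltage divider: V = V_CC · (35.50 / 65.70) = 43.5 × 0.5403 = 23.50 V.

V ≈ 23.5 V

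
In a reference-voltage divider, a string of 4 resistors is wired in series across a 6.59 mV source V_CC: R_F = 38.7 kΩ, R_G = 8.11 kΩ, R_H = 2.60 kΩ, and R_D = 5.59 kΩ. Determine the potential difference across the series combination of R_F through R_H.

V ≈ 5.92 mV

Total series resistance ΣR = 38.7 + 8.11 + 2.60 + 5.59 = 55.00 kΩ.
R_{R_F..R_H} = 38.7 + 8.11 + 2.60 = 49.41 kΩ.
By the voltage-divider rule, V = 6.59 × 49.41/55.00 = 5.920 mV.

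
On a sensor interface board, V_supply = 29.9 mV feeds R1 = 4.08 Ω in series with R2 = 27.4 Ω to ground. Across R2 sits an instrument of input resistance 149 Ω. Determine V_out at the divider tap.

V_out ≈ 25.4 mV

First combine the lower leg with the load: R2 ‖ R_L = 23.14 Ω.
Then V_out = V_supply · R2'/(R1 + R2') = 29.9 × 23.14/27.22 = 25.42 mV.
(Unloaded it would be 26.0 mV; the load pulls it down.)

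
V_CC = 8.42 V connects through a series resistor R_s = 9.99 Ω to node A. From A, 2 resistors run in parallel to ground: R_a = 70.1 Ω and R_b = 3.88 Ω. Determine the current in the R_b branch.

Equivalent of the parallel group: R_p = 3.677 Ω.
Node voltage V_A = V_CC · R_p/(R_s + R_p) = 8.42 × 0.2690 = 2.265 V.
I(R_b) = V_A / R_b = 2.265/3.88 = 0.5838 A.

I ≈ 0.584 A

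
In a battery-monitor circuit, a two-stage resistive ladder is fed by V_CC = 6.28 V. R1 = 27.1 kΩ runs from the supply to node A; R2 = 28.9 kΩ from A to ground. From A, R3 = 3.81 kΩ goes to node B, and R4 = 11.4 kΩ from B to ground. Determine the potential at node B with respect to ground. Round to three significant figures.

V_B ≈ 1.27 V

Looking into the second stage from A: R3 + R4 = 15.21 kΩ appears in parallel with R2.
R2 ‖ (R3+R4) = 9.965 kΩ.
So V_A = 6.28 × 0.2689 = 1.688 V.
V_B = V_A × 0.7495 = 1.265 V.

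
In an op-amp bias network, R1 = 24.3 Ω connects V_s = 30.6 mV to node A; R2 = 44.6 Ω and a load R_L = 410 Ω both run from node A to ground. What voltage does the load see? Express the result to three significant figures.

The load sits in parallel with R2, giving an effective lower resistance R2' = R2·R_L/(R2+R_L) = 40.22 Ω.
Now apply the divider: V_out = 30.6 × 0.6234 = 19.08 mV.

V_out ≈ 19.1 mV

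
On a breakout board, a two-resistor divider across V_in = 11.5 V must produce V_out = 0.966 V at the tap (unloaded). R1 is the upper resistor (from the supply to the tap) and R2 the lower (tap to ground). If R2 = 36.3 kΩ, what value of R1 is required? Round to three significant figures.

V_out/V_in = R2/(R1+R2) = 0.08400.
So R1 = R2 · (V_in/V_out − 1) = 36.3 × (11.5/0.966 − 1) = 36.3 × 10.90 = 395.8 kΩ.

R1 ≈ 396 kΩ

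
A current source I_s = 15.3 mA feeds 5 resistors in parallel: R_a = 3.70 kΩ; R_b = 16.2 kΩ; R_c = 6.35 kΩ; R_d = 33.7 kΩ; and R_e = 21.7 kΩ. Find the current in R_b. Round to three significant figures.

I ≈ 1.67 mA

Total conductance ΣG = 1/3.70 + 1/16.2 + 1/6.35 + 1/33.7 + 1/21.7 = 0.5652 (units of 1/kΩ).
By the current-divider rule, I = I_s · G_k/ΣG = 15.3 × 0.1092 = 1.671 mA.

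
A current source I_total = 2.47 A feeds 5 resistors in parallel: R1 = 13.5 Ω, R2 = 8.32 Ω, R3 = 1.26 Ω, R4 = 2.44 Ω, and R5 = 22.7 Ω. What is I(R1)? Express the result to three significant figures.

Total conductance ΣG = 1/13.5 + 1/8.32 + 1/1.26 + 1/2.44 + 1/22.7 = 1.442 (units of 1/Ω).
R1 takes the fraction G_k/ΣG = 0.07407/1.442 = 0.05138, so I = 2.47 × 0.05138 = 0.1269 A.

I ≈ 0.127 A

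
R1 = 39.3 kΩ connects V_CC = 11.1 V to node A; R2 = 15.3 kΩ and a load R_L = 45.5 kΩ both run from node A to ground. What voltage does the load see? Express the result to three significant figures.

V_out ≈ 2.50 V

R2 ‖ R_L = (15.3 × 45.5)/(15.3 + 45.5) = 11.45 kΩ.
Voltage divider with the loaded lower leg: V_out = 11.1 × 11.45/(39.3 + 11.45) = 11.1 × 0.2256 = 2.504 V.
(Unloaded it would be 3.11 V; the load pulls it down.)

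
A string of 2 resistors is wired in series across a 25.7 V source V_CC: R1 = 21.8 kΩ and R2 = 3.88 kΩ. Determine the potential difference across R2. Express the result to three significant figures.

V ≈ 3.88 V

ΣR = 21.8 + 3.88 = 25.68 kΩ.
Voltage divider: V = V_CC · (3.880 / 25.68) = 25.7 × 0.1511 = 3.883 V.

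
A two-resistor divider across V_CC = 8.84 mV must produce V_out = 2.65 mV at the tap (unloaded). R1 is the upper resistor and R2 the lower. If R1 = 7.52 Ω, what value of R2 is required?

R2 ≈ 3.22 Ω

The divider ratio is R2/(R1+R2) = 2.65/8.84 = 0.2998.
Rearranging, R2 = R1·k/(1−k) = 7.52 × 0.4281 = 3.219 Ω.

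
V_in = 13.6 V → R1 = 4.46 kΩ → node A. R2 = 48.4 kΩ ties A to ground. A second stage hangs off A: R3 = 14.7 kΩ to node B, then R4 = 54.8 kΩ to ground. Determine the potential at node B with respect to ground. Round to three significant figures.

The second stage (R3 + R4 = 69.50 kΩ) loads node A in parallel with R2.
Effective lower resistance at A: R2 ‖ 69.50 = 28.53 kΩ.
V_A = 13.6 × 28.53/(4.46 + 28.53) = 11.76 V.
Stage 2 is unloaded, so V_B = V_A · R4/(R3+R4) = 11.76 × 54.8/69.50 = 9.274 V.

V_B ≈ 9.27 V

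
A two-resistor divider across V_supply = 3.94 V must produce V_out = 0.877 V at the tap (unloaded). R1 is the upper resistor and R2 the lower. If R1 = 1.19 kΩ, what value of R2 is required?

R2 ≈ 0.341 kΩ

Required fraction k = V_out/V_supply = 0.2226.
R2 = R1 · 0.2226/(1 − 0.2226) = 0.3407 kΩ.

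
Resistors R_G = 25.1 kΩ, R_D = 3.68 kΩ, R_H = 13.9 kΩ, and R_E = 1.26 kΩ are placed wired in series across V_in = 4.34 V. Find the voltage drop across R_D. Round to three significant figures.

V ≈ 0.363 V

Series total: ΣR = 25.1 + 3.68 + 13.9 + 1.26 = 43.94 kΩ.
Voltage divider: V = V_in · (3.680 / 43.94) = 4.34 × 0.08375 = 0.3635 V.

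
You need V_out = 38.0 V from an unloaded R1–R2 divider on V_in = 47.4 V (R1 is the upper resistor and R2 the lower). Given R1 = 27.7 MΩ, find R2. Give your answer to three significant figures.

R2 ≈ 112 MΩ

V_out/V_in = R2/(R1+R2) = 0.8017.
Rearranging, R2 = R1·k/(1−k) = 27.7 × 4.043 = 112.0 MΩ.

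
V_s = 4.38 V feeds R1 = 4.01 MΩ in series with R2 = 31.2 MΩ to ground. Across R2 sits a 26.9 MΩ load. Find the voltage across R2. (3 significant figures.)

V_out ≈ 3.43 V

R2 ‖ R_L = (31.2 × 26.9)/(31.2 + 26.9) = 14.45 MΩ.
Now apply the divider: V_out = 4.38 × 0.7827 = 3.428 V.
(Unloaded it would be 3.88 V; the load pulls it down.)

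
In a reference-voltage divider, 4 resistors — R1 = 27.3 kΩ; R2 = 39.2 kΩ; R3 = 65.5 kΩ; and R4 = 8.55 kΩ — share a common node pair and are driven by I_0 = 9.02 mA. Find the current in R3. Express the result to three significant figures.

Total conductance ΣG = 1/27.3 + 1/39.2 + 1/65.5 + 1/8.55 = 0.1944 (units of 1/kΩ).
By the current-divider rule, I = I_0 · G_k/ΣG = 9.02 × 0.07855 = 0.7085 mA.

I ≈ 0.709 mA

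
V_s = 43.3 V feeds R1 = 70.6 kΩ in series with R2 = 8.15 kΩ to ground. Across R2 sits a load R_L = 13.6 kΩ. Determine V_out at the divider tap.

First combine the lower leg with the load: R2 ‖ R_L = 5.096 kΩ.
Now apply the divider: V_out = 43.3 × 0.06732 = 2.915 V.
(Unloaded it would be 4.48 V; the load pulls it down.)

V_out ≈ 2.92 V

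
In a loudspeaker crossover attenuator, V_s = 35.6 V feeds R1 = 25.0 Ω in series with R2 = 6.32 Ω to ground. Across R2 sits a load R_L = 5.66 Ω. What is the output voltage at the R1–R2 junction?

V_out ≈ 3.80 V

R2 ‖ R_L = (6.32 × 5.66)/(6.32 + 5.66) = 2.986 Ω.
Now apply the divider: V_out = 35.6 × 0.1067 = 3.798 V.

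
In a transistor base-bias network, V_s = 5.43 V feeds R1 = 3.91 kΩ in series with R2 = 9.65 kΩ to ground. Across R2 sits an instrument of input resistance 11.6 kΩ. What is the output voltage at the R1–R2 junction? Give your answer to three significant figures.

V_out ≈ 3.12 V

R2 ‖ R_L = (9.65 × 11.6)/(9.65 + 11.6) = 5.268 kΩ.
Voltage divider with the loaded lower leg: V_out = 5.43 × 5.268/(3.91 + 5.268) = 5.43 × 0.5740 = 3.117 V.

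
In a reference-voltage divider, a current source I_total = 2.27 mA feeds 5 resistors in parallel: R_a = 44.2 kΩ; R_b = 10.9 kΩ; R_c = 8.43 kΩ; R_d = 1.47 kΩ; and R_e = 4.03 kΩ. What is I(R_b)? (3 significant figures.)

I ≈ 0.179 mA

Conductances: ΣG = 1/44.2 + 1/10.9 + 1/8.43 + 1/1.47 + 1/4.03 = 1.161 (1/kΩ).
By the current-divider rule, I = I_total · G_k/ΣG = 2.27 × 0.07899 = 0.1793 mA.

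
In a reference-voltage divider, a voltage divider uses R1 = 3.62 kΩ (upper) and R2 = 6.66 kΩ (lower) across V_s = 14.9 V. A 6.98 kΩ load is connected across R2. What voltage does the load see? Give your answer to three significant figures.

The load sits in parallel with R2, giving an effective lower resistance R2' = R2·R_L/(R2+R_L) = 3.408 kΩ.
Now apply the divider: V_out = 14.9 × 0.4849 = 7.225 V.

V_out ≈ 7.23 V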